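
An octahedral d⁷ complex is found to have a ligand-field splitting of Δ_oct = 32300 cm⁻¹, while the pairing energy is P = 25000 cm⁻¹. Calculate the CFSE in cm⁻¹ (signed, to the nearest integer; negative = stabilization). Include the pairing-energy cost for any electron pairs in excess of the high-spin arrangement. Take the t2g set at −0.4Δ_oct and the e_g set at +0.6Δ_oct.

Here Δ_oct > P (32300 > 25000), so the low-spin state is favoured.
That gives t2g^6 e_g^1.
Orbital CFSE = -1.8Δ_oct = -1.8 × 32300 = -58140 cm⁻¹.
Excess pairs vs high-spin: 3 − 2 = 1; pairing cost = +25000 cm⁻¹.
Net CFSE = -58140 + 25000 = -33140 cm⁻¹.

-33140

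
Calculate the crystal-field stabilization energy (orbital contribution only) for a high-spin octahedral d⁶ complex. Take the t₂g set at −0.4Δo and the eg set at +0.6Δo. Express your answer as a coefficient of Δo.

Configuration: t₂g⁴ eg².
CFSE = 4(-0.4Δo) + 2(0.6Δo) = -1.6Δo + 1.2Δo = -0.4Δo.

-0.4 Δo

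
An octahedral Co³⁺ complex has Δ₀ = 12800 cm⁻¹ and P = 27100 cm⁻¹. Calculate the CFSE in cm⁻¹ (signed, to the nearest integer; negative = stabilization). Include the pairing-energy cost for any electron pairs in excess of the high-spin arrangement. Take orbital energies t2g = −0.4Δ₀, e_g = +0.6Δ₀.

-5120

Co sits in group 9; removing 3 electrons leaves Co³⁺ with 9 − 3 = 6 d electrons.
Δ₀ < P, so pairing is avoided: the ground state is high-spin.
That gives t2g^4 e_g^2.
Orbital CFSE = -0.4Δ₀ = -0.4 × 12800 = -5120 cm⁻¹.
High-spin has no excess pairs, so no pairing correction applies.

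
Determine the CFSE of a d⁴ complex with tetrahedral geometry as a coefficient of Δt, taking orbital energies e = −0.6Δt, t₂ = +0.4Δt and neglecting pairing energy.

With tetrahedral geometry the complex is necessarily high-spin.
Configuration: e² t₂².
CFSE = 2(-0.6Δt) + 2(0.4Δt) = -1.2Δt + 0.8Δt = -0.4Δt.

-0.4 Δt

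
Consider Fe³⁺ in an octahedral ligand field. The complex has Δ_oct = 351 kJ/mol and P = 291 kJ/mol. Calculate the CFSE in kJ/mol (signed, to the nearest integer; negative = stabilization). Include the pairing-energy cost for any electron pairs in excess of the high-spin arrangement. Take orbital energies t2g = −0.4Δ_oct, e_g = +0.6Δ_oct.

-120

Group 8 minus oxidation state +3 gives a d⁵ configuration for Fe³⁺.
Δ_oct > P, so pairing is preferred: the ground state is low-spin.
Configuration: t2g^5 e_g^0.
Orbital CFSE = -2.0Δ_oct = -2.0 × 351 = -702 kJ/mol.
Excess pairs vs high-spin: 2 − 0 = 2; pairing cost = +582 kJ/mol.
Net CFSE = -702 + 582 = -120 kJ/mol.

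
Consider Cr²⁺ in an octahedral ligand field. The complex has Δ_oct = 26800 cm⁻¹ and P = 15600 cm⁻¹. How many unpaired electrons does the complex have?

2

Group 6 minus oxidation state +2 gives a d⁴ configuration for Cr²⁺.
With Δ_oct > P the complex is low-spin.
Configuration: t₂g⁴ eg⁰.
Unpaired electrons: 2.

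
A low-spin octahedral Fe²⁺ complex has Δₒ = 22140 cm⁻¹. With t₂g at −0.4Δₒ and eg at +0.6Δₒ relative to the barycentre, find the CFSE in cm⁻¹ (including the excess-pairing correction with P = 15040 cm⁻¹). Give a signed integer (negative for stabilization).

-23056

Fe is in group 8, so Fe²⁺ is d⁶ (8 − 2 = 6).
The d⁶ electrons fill as t₂g⁶ eg⁰.
Orbital CFSE = 6(-0.4) + 0(0.6) = -2.4Δₒ = -2.4 × 22140 = -53136 cm⁻¹.
Relative to high-spin t₂g⁴ eg² (1 paired), the low-spin configuration has 2 additional pairs, contributing +2 × 15040 = +30080 cm⁻¹.
Net CFSE = -53136 + 30080 = -23056 cm⁻¹.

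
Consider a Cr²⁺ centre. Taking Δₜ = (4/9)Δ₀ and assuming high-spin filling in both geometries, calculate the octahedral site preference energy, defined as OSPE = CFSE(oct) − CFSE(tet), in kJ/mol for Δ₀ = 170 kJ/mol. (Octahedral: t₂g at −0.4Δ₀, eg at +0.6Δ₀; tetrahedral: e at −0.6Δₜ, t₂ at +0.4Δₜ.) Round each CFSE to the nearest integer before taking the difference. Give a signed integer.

Cr is in group 6, so Cr²⁺ is d⁴ (6 − 2 = 4).
Octahedral high-spin t2g^3 e_g^1: CFSE = -0.6 × 170 = -102 kJ/mol.
In a tetrahedral site the filling is e^2 t2^2: CFSE(tet) = -0.4Δₜ = -0.4 × (4/9)(170) = -30 kJ/mol.
OSPE = CFSE(oct) − CFSE(tet) = -102 − (-30) = -72 kJ/mol.

-72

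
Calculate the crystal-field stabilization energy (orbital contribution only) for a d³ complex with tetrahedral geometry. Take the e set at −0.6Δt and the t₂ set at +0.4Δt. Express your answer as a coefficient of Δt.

-0.8 Δt

With tetrahedral geometry the complex is necessarily high-spin.
Configuration: e² t₂¹.
CFSE = 2(-0.6Δt) + 1(0.4Δt) = -1.2Δt + 0.4Δt = -0.8Δt.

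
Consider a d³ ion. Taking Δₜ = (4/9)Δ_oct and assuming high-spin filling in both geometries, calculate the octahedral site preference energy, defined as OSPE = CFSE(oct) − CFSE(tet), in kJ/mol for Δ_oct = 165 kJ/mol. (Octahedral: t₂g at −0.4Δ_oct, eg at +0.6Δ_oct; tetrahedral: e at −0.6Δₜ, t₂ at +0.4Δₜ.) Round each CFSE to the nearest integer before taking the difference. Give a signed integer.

-139

Octahedral (high-spin): t₂g³ eg⁰, CFSE = 3(−0.4) + 0(+0.6) = -1.2Δ_oct = -1.2 × 165 = -198 kJ/mol.
Tetrahedral e² t₂¹ gives -0.8Δₜ = -0.8 × (4/9) × 165 = -59 kJ/mol.
Subtracting, OSPE = -198 − (-59) = -139 kJ/mol.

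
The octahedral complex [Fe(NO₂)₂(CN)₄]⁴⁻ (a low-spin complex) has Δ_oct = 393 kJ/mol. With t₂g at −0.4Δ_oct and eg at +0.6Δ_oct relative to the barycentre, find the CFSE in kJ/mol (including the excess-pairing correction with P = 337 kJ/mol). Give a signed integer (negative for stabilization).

Ligand charges: 2×(-1) from NO₂⁻ and 4×(-1) from CN⁻ sum to -6; with overall charge -4, Fe is +2.
Fe²⁺: group 8, so d-count = 8 − 2 = 6.
The d⁶ electrons fill as t₂g⁶ eg⁰.
Orbital CFSE = 6(-0.4) + 0(0.6) = -2.4Δ_oct = -2.4 × 393 = -943 kJ/mol.
Relative to high-spin t₂g⁴ eg² (1 paired), the low-spin configuration has 2 additional pairs, contributing +2 × 337 = +674 kJ/mol.
Net CFSE = -943 + 674 = -269 kJ/mol.

-269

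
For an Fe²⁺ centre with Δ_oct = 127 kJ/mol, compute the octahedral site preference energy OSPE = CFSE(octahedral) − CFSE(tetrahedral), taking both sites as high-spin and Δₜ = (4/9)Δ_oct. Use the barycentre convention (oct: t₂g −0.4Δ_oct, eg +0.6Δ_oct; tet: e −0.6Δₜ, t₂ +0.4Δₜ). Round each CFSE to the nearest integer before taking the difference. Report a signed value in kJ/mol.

Fe is in group 8, so Fe²⁺ is d⁶ (8 − 2 = 6).
Octahedral (high-spin): t2g^4 e_g^2, CFSE = 4(−0.4) + 2(+0.6) = -0.4Δ_oct = -0.4 × 127 = -51 kJ/mol.
Tetrahedral: e^3 t2^3, CFSE = 3(−0.6) + 3(+0.4) = -0.6Δₜ = -0.6 × (4/9) × 127 = -34 kJ/mol.
Subtracting, OSPE = -51 − (-34) = -17 kJ/mol.

-17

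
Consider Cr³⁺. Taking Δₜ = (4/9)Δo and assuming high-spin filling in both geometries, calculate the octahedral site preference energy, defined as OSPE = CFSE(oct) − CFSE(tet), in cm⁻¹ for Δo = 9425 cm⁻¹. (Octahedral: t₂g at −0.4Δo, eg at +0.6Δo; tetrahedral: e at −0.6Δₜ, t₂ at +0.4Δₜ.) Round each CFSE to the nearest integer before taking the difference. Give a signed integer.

Group 6 minus oxidation state +3 gives a d³ configuration for Cr³⁺.
In an octahedral site d³ (HS) is t₂g³ eg⁰, giving CFSE(oct) = -1.2Δo = -11310 cm⁻¹.
Tetrahedral: e² t₂¹, CFSE = 2(−0.6) + 1(+0.4) = -0.8Δₜ = -0.8 × (4/9) × 9425 = -3351 cm⁻¹.
Subtracting, OSPE = -11310 − (-3351) = -7959 cm⁻¹.

-7959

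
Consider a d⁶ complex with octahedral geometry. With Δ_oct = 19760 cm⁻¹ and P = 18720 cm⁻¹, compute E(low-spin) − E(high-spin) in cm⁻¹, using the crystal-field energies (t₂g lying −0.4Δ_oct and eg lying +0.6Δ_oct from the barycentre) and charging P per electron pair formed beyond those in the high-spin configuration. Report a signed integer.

-2080

In the high-spin limit (t₂g⁴ eg²) the orbital term is -0.4Δ_oct = -7904 cm⁻¹, with no excess pairing.
For low-spin the configuration is t₂g⁶ eg⁰: orbital energy -2.4 × 19760 = -47424 cm⁻¹, and 2 additional pairs relative to high-spin add 37440 cm⁻¹, giving -9984 cm⁻¹.
E(LS) − E(HS) = -9984 − (-7904) = -2080 cm⁻¹.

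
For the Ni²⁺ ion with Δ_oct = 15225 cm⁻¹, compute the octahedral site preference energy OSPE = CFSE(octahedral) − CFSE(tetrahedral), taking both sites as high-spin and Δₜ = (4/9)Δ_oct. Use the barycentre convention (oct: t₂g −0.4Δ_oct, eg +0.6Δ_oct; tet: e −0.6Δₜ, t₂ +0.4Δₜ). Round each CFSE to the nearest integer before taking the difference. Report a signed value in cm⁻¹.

-12857

Ni²⁺: group 10, so d-count = 10 − 2 = 8.
Octahedral high-spin t2g^6 e_g^2: CFSE = -1.2 × 15225 = -18270 cm⁻¹.
Tetrahedral: e^4 t2^4, CFSE = 4(−0.6) + 4(+0.4) = -0.8Δₜ = -0.8 × (4/9) × 15225 = -5413 cm⁻¹.
OSPE = CFSE(oct) − CFSE(tet) = -18270 − (-5413) = -12857 cm⁻¹.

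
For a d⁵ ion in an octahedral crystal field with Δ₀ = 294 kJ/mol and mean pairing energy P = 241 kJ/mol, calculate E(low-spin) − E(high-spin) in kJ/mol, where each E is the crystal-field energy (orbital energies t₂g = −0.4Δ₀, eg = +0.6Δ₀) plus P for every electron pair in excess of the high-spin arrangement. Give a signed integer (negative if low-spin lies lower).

-106

High-spin d⁵ fills as t₂g³ eg² with CFSE 3(−0.4) + 2(+0.6) = 0.0Δ₀ = 0 kJ/mol.
Low-spin t₂g⁵ eg⁰ gives -2.0Δ₀ = -588 kJ/mol, but forming 2 extra pairs costs 2P = 482 kJ/mol, so E(LS) = -588 + 482 = -106 kJ/mol.
Thus E(LS) − E(HS) = -106 kJ/mol.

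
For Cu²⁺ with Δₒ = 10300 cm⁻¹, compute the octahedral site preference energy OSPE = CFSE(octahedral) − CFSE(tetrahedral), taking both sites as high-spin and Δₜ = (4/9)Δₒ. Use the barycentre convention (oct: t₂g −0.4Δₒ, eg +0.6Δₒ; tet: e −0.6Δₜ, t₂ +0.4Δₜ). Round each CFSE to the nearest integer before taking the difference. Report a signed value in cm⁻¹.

Cu²⁺: group 11, so d-count = 11 − 2 = 9.
Octahedral (high-spin): t₂g⁶ eg³, CFSE = 6(−0.4) + 3(+0.6) = -0.6Δₒ = -0.6 × 10300 = -6180 cm⁻¹.
Tetrahedral e⁴ t₂⁵ gives -0.4Δₜ = -0.4 × (4/9) × 10300 = -1831 cm⁻¹.
Subtracting, OSPE = -6180 − (-1831) = -4349 cm⁻¹.

-4349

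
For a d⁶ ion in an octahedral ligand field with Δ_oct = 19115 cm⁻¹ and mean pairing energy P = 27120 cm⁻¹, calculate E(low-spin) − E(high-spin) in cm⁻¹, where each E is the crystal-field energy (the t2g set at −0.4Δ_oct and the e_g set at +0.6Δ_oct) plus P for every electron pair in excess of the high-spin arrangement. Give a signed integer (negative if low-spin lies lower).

16010

High-spin: t2g^4 e_g^2, CFSE = -0.4Δ_oct = -7646 cm⁻¹.
Low-spin t2g^6 e_g^0 gives -2.4Δ_oct = -45876 cm⁻¹, but forming 2 extra pairs costs 2P = 54240 cm⁻¹, so E(LS) = -45876 + 54240 = 8364 cm⁻¹.
The difference is 8364 − (-7646) = 16010 cm⁻¹, so high-spin lies lower.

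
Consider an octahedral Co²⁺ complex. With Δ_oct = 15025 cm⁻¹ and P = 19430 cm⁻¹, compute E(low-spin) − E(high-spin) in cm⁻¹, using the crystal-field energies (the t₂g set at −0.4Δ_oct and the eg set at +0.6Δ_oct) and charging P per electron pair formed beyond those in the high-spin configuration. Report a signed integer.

4405

Co²⁺: group 9, so d-count = 9 − 2 = 7.
High-spin: t₂g⁵ eg², CFSE = -0.8Δ_oct = -12020 cm⁻¹.
Low-spin t₂g⁶ eg¹ gives -1.8Δ_oct = -27045 cm⁻¹, but forming 1 extra pair costs 1P = 19430 cm⁻¹, so E(LS) = -27045 + 19430 = -7615 cm⁻¹.
The difference is -7615 − (-12020) = 4405 cm⁻¹, so high-spin lies lower.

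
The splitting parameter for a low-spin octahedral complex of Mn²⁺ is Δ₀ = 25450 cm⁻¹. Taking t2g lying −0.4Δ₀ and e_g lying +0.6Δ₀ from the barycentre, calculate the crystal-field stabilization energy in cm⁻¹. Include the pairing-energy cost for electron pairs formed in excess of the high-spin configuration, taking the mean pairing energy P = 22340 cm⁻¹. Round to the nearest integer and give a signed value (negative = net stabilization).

Mn is in group 7, so Mn²⁺ is d⁵ (7 − 2 = 5).
Electron filling gives t2g^5 e_g^0.
CFSE(orbital) = 5×(-0.4Δ₀) + 0×(0.6Δ₀) = -2.0Δ₀; with Δ₀ = 25450 cm⁻¹ that is -50900 cm⁻¹.
Relative to high-spin t2g^3 e_g^2 (0 paired), the low-spin configuration has 2 additional pairs, contributing +2 × 22340 = +44680 cm⁻¹.
Combining: -50900 + 44680 = -6220 cm⁻¹.

-6220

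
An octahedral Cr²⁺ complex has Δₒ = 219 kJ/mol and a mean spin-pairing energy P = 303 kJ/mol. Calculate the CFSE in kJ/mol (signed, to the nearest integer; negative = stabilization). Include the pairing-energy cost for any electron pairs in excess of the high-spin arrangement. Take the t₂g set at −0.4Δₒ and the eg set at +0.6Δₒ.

Cr sits in group 6; removing 2 electrons leaves Cr²⁺ with 6 − 2 = 4 d electrons.
With Δₒ < P the complex is high-spin.
Configuration: t₂g³ eg¹.
Orbital CFSE = -0.6Δₒ = -0.6 × 219 = -131 kJ/mol.
High-spin has no excess pairs, so no pairing correction applies.

-131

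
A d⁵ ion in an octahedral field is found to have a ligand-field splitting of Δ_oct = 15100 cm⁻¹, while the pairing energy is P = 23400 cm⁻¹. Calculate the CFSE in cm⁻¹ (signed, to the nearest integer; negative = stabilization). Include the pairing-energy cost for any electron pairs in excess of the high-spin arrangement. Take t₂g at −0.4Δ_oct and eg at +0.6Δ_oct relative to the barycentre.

With Δ_oct < P the complex is high-spin.
Filling d⁵ accordingly: t₂g³ eg².
Orbital CFSE = 0.0Δ_oct = 0.0 × 15100 = 0 cm⁻¹.
High-spin has no excess pairs, so no pairing correction applies.

0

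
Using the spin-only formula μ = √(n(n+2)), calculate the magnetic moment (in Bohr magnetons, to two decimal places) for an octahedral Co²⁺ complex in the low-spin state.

Group 9 minus oxidation state +2 gives a d⁷ configuration for Co²⁺.
Configuration: t₂g⁶ eg¹ → 1 unpaired electron.
μ(spin-only) = √[1(1+2)] = √3 ≈ 1.73 Bohr magnetons.

1.73 Bohr magnetons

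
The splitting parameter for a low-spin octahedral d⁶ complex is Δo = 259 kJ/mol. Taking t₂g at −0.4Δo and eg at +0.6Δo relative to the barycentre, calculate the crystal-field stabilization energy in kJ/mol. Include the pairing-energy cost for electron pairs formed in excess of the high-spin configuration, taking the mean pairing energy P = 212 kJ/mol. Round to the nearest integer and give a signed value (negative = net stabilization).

Electron filling gives t₂g⁶ eg⁰.
CFSE(orbital) = 6×(-0.4Δo) + 0×(0.6Δo) = -2.4Δo; with Δo = 259 kJ/mol that is -622 kJ/mol.
High-spin d⁶ would be t₂g⁴ eg² with 1 pair; low-spin has 3, so 2 excess pairs cost +2P = +424 kJ/mol.
Combining: -622 + 424 = -198 kJ/mol.

-198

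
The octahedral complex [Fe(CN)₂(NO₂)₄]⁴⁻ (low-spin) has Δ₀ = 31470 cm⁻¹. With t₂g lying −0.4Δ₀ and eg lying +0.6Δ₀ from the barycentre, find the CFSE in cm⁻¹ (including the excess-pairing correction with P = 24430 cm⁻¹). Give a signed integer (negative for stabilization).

Ligand charges: 2×(-1) from CN⁻ and 4×(-1) from NO₂⁻ sum to -6; with overall charge -4, Fe is +2.
Fe²⁺: group 8, so d-count = 8 − 2 = 6.
The d⁶ electrons fill as t₂g⁶ eg⁰.
Orbital CFSE = 6(-0.4) + 0(0.6) = -2.4Δ₀ = -2.4 × 31470 = -75528 cm⁻¹.
Pairing penalty: 3 pairs vs 1 in the high-spin reference → 2 extra × P = 48860 cm⁻¹.
Combining: -75528 + 48860 = -26668 cm⁻¹.

-26668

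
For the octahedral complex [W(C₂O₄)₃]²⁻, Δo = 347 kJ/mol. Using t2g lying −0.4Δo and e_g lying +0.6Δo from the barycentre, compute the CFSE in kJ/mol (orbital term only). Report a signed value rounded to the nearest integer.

-278

Each C₂O₄²⁻ contributes -2; 3 × (-2) = -6. With overall charge -2, W is in the +4 oxidation state.
W⁴⁺: group 6, so d-count = 6 − 4 = 2.
Electron filling gives t2g^2 e_g^0.
Orbital CFSE = 2(-0.4) + 0(0.6) = -0.8Δo = -0.8 × 347 = -278 kJ/mol.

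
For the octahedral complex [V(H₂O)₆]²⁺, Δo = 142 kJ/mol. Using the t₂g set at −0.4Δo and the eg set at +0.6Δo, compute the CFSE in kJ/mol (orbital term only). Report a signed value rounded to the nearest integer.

H₂O is neutral, so the +2 overall charge sits on V: oxidation state +2.
Group 5 minus oxidation state +2 gives a d³ configuration for V²⁺.
The d³ electrons fill as t₂g³ eg⁰.
The orbital stabilization is -1.2Δo = -1.2 × 142 = -170 kJ/mol.

-170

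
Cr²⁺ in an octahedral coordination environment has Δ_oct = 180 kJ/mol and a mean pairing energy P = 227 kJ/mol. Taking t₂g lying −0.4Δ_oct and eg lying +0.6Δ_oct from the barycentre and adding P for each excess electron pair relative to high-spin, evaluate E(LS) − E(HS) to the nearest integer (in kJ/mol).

47

Cr is in group 6, so Cr²⁺ is d⁴ (6 − 2 = 4).
In the high-spin limit (t₂g³ eg¹) the orbital term is -0.6Δ_oct = -108 kJ/mol, with no excess pairing.
Low-spin t₂g⁴ eg⁰ gives -1.6Δ_oct = -288 kJ/mol, but forming 1 extra pair costs 1P = 227 kJ/mol, so E(LS) = -288 + 227 = -61 kJ/mol.
E(LS) − E(HS) = -61 − (-108) = 47 kJ/mol.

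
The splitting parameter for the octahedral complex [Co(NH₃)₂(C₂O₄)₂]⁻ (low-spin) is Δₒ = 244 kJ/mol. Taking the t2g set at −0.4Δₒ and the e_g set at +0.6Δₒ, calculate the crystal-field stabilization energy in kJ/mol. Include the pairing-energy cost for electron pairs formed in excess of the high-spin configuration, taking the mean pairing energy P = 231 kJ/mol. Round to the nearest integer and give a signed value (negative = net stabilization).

Ligand charges: 2×(+0) from NH₃ and 2×(-2) from C₂O₄²⁻ sum to -4; with overall charge -1, Co is +3.
Group 9 minus oxidation state +3 gives a d⁶ configuration for Co³⁺.
The d⁶ electrons fill as t2g^6 e_g^0.
CFSE(orbital) = 6×(-0.4Δₒ) + 0×(0.6Δₒ) = -2.4Δₒ; with Δₒ = 244 kJ/mol that is -586 kJ/mol.
Pairing penalty: 3 pairs vs 1 in the high-spin reference → 2 extra × P = 462 kJ/mol.
Net CFSE = -586 + 462 = -124 kJ/mol.

-124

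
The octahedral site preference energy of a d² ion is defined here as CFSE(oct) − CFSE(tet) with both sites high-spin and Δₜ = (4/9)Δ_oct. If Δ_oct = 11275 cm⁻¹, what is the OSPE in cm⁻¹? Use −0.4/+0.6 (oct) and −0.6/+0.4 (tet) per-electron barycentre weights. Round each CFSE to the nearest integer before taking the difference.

In an octahedral site d² (HS) is t₂g² eg⁰, giving CFSE(oct) = -0.8Δ_oct = -9020 cm⁻¹.
Tetrahedral: e² t₂⁰, CFSE = 2(−0.6) + 0(+0.4) = -1.2Δₜ = -1.2 × (4/9) × 11275 = -6013 cm⁻¹.
OSPE = CFSE(oct) − CFSE(tet) = -9020 − (-6013) = -3007 cm⁻¹.

-3007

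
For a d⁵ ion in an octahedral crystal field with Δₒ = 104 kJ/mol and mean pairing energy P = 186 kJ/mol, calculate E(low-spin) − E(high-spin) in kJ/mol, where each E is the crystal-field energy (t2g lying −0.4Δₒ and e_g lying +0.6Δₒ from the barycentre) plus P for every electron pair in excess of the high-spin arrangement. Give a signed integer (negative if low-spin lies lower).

High-spin d⁵ fills as t2g^3 e_g^2 with CFSE 3(−0.4) + 2(+0.6) = 0.0Δₒ = 0 kJ/mol.
Low-spin: t2g^5 e_g^0, orbital CFSE = -2.0Δₒ = -208 kJ/mol; plus 2 excess pairs × P = +372 kJ/mol; total 164 kJ/mol.
The difference is 164 − (0) = 164 kJ/mol, so high-spin lies lower.

164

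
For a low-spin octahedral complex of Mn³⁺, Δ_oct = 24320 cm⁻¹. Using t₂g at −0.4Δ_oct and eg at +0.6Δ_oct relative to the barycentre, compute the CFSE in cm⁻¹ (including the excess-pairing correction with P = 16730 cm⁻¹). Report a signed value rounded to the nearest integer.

Mn sits in group 7; removing 3 electrons leaves Mn³⁺ with 7 − 3 = 4 d electrons.
Electron filling gives t₂g⁴ eg⁰.
Orbital CFSE = 4(-0.4) + 0(0.6) = -1.6Δ_oct = -1.6 × 24320 = -38912 cm⁻¹.
Relative to high-spin t₂g³ eg¹ (0 paired), the low-spin configuration has 1 additional pair, contributing +1 × 16730 = +16730 cm⁻¹.
Net CFSE = -38912 + 16730 = -22182 cm⁻¹.

-22182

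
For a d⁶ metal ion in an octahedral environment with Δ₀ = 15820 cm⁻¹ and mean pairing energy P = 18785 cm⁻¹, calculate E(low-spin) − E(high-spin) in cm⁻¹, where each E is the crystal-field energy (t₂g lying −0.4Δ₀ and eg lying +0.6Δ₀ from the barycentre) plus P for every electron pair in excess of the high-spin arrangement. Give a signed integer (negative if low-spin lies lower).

5930

High-spin d⁶ fills as t₂g⁴ eg² with CFSE 4(−0.4) + 2(+0.6) = -0.4Δ₀ = -6328 cm⁻¹.
For low-spin the configuration is t₂g⁶ eg⁰: orbital energy -2.4 × 15820 = -37968 cm⁻¹, and 2 additional pairs relative to high-spin add 37570 cm⁻¹, giving -398 cm⁻¹.
E(LS) − E(HS) = -398 − (-6328) = 5930 cm⁻¹.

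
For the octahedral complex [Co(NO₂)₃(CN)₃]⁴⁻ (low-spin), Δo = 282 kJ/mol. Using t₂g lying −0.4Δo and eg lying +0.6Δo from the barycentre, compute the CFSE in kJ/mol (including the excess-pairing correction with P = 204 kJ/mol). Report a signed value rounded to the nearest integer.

-304

Ligand charges: 3×(-1) from NO₂⁻ and 3×(-1) from CN⁻ sum to -6; with overall charge -4, Co is +2.
Group 9 minus oxidation state +2 gives a d⁷ configuration for Co²⁺.
The d⁷ electrons fill as t₂g⁶ eg¹.
Orbital CFSE = 6(-0.4) + 1(0.6) = -1.8Δo = -1.8 × 282 = -508 kJ/mol.
Relative to high-spin t₂g⁵ eg² (2 paired), the low-spin configuration has 1 additional pair, contributing +1 × 204 = +204 kJ/mol.
Combining: -508 + 204 = -304 kJ/mol.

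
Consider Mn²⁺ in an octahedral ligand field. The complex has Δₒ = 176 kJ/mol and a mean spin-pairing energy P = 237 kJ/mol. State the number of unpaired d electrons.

5

Group 7 minus oxidation state +2 gives a d⁵ configuration for Mn²⁺.
With Δₒ < P the complex is high-spin.
Configuration: t₂g³ eg².
Unpaired electrons: 5.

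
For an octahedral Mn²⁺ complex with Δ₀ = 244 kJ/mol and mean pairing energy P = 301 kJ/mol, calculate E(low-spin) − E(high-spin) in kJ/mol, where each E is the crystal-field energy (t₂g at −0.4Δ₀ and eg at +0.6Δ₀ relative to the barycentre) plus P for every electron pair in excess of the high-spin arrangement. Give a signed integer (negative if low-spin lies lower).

Mn is in group 7, so Mn²⁺ is d⁵ (7 − 2 = 5).
In the high-spin limit (t₂g³ eg²) the orbital term is 0.0Δ₀ = 0 kJ/mol, with no excess pairing.
Low-spin: t₂g⁵ eg⁰, orbital CFSE = -2.0Δ₀ = -488 kJ/mol; plus 2 excess pairs × P = +602 kJ/mol; total 114 kJ/mol.
Thus E(LS) − E(HS) = 114 kJ/mol.

114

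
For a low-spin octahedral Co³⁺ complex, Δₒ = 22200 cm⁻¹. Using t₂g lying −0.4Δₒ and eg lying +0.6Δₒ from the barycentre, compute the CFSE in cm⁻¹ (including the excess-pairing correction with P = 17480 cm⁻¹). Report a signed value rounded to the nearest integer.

Group 9 minus oxidation state +3 gives a d⁶ configuration for Co³⁺.
Electron filling gives t₂g⁶ eg⁰.
Orbital CFSE = 6(-0.4) + 0(0.6) = -2.4Δₒ = -2.4 × 22200 = -53280 cm⁻¹.
Pairing penalty: 3 pairs vs 1 in the high-spin reference → 2 extra × P = 34960 cm⁻¹.
Combining: -53280 + 34960 = -18320 cm⁻¹.

-18320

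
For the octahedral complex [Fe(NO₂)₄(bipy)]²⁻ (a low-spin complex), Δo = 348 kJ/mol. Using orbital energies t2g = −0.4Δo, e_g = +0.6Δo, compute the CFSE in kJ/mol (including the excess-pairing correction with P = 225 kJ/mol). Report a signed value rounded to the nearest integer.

-385

Ligand charges: 4×(-1) from NO₂⁻ and 1×(+0) from bipy sum to -4; with overall charge -2, Fe is +2.
Fe is in group 8, so Fe²⁺ is d⁶ (8 − 2 = 6).
Configuration: t2g^6 e_g^0.
CFSE(orbital) = 6×(-0.4Δo) + 0×(0.6Δo) = -2.4Δo; with Δo = 348 kJ/mol that is -835 kJ/mol.
Relative to high-spin t2g^4 e_g^2 (1 paired), the low-spin configuration has 2 additional pairs, contributing +2 × 225 = +450 kJ/mol.
Net CFSE = -835 + 450 = -385 kJ/mol.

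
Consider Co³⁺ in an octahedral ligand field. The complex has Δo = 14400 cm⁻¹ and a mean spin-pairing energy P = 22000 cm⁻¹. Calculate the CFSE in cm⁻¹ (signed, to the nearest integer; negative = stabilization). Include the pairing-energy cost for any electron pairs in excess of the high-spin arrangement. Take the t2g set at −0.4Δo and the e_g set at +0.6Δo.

Co sits in group 9; removing 3 electrons leaves Co³⁺ with 9 − 3 = 6 d electrons.
With Δo < P the complex is high-spin.
That gives t2g^4 e_g^2.
Orbital CFSE = -0.4Δo = -0.4 × 14400 = -5760 cm⁻¹.
High-spin has no excess pairs, so no pairing correction applies.

-5760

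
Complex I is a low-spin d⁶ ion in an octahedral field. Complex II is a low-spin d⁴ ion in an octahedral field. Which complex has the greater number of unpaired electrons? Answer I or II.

II

I: t₂g⁶ eg⁰ → 0 unpaired.
II: t2g^4 e_g^0 → 2 unpaired.
So II has more unpaired electrons.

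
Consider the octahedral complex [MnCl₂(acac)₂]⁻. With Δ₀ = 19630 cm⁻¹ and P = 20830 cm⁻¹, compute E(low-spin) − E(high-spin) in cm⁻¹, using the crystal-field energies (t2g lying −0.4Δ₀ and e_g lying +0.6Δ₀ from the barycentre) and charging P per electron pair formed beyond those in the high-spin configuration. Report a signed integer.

1200

Ligand charges: 2×(-1) from Cl⁻ and 2×(-1) from acac⁻ sum to -4; with overall charge -1, Mn is +3.
Mn³⁺: group 7, so d-count = 7 − 3 = 4.
In the high-spin limit (t2g^3 e_g^1) the orbital term is -0.6Δ₀ = -11778 cm⁻¹, with no excess pairing.
Low-spin: t2g^4 e_g^0, orbital CFSE = -1.6Δ₀ = -31408 cm⁻¹; plus 1 excess pair × P = +20830 cm⁻¹; total -10578 cm⁻¹.
The difference is -10578 − (-11778) = 1200 cm⁻¹, so high-spin lies lower.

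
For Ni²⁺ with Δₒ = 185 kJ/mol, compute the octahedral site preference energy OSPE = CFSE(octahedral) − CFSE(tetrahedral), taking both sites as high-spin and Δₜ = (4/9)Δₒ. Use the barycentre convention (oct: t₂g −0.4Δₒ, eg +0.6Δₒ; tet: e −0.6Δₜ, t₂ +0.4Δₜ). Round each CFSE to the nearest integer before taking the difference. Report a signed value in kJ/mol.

Ni is in group 10, so Ni²⁺ is d⁸ (10 − 2 = 8).
In an octahedral site d⁸ (HS) is t2g^6 e_g^2, giving CFSE(oct) = -1.2Δₒ = -222 kJ/mol.
Tetrahedral e^4 t2^4 gives -0.8Δₜ = -0.8 × (4/9) × 185 = -66 kJ/mol.
OSPE = -222 − (-66) = -156 kJ/mol.

-156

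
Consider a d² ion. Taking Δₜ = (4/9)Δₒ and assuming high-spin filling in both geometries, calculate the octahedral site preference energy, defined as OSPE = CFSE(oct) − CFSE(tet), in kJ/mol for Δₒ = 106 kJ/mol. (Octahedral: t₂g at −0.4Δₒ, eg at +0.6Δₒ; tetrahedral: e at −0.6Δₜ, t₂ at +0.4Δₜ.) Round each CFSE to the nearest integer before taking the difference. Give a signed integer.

Octahedral (high-spin): t₂g² eg⁰, CFSE = 2(−0.4) + 0(+0.6) = -0.8Δₒ = -0.8 × 106 = -85 kJ/mol.
Tetrahedral e² t₂⁰ gives -1.2Δₜ = -1.2 × (4/9) × 106 = -57 kJ/mol.
OSPE = CFSE(oct) − CFSE(tet) = -85 − (-57) = -28 kJ/mol.

-28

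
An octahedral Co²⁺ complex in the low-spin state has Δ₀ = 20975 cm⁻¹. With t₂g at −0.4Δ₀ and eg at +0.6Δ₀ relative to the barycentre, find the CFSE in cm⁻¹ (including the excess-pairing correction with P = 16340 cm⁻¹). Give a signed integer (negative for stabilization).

-21415

Co sits in group 9; removing 2 electrons leaves Co²⁺ with 9 − 2 = 7 d electrons.
The d⁷ electrons fill as t₂g⁶ eg¹.
CFSE(orbital) = 6×(-0.4Δ₀) + 1×(0.6Δ₀) = -1.8Δ₀; with Δ₀ = 20975 cm⁻¹ that is -37755 cm⁻¹.
High-spin d⁷ would be t₂g⁵ eg² with 2 pairs; low-spin has 3, so 1 excess pair costs +1P = +16340 cm⁻¹.
Combining: -37755 + 16340 = -21415 cm⁻¹.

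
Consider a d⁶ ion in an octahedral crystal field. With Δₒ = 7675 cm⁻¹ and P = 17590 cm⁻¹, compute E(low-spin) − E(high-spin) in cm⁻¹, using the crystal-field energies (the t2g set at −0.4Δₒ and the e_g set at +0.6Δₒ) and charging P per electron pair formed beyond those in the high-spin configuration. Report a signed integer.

19830

High-spin d⁶ fills as t2g^4 e_g^2 with CFSE 4(−0.4) + 2(+0.6) = -0.4Δₒ = -3070 cm⁻¹.
For low-spin the configuration is t2g^6 e_g^0: orbital energy -2.4 × 7675 = -18420 cm⁻¹, and 2 additional pairs relative to high-spin add 35180 cm⁻¹, giving 16760 cm⁻¹.
The difference is 16760 − (-3070) = 19830 cm⁻¹, so high-spin lies lower.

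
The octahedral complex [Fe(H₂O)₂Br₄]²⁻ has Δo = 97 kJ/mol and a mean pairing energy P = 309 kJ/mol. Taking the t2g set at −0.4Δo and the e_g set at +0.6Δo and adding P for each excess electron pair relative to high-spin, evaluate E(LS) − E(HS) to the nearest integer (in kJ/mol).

424

Ligand charges: 2×(+0) from H₂O and 4×(-1) from Br⁻ sum to -4; with overall charge -2, Fe is +2.
Group 8 minus oxidation state +2 gives a d⁶ configuration for Fe²⁺.
In the high-spin limit (t2g^4 e_g^2) the orbital term is -0.4Δo = -39 kJ/mol, with no excess pairing.
For low-spin the configuration is t2g^6 e_g^0: orbital energy -2.4 × 97 = -233 kJ/mol, and 2 additional pairs relative to high-spin add 618 kJ/mol, giving 385 kJ/mol.
The difference is 385 − (-39) = 424 kJ/mol, so high-spin lies lower.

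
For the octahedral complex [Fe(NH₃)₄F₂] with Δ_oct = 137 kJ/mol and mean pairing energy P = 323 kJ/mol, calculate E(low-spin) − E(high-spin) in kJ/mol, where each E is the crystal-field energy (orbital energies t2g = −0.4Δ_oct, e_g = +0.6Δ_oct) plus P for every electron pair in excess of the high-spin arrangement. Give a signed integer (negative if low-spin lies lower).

Ligand charges: 4×(+0) from NH₃ and 2×(-1) from F⁻ sum to -2; with overall charge +0, Fe is +2.
Group 8 minus oxidation state +2 gives a d⁶ configuration for Fe²⁺.
High-spin d⁶ fills as t2g^4 e_g^2 with CFSE 4(−0.4) + 2(+0.6) = -0.4Δ_oct = -55 kJ/mol.
For low-spin the configuration is t2g^6 e_g^0: orbital energy -2.4 × 137 = -329 kJ/mol, and 2 additional pairs relative to high-spin add 646 kJ/mol, giving 317 kJ/mol.
Thus E(LS) − E(HS) = 372 kJ/mol.

372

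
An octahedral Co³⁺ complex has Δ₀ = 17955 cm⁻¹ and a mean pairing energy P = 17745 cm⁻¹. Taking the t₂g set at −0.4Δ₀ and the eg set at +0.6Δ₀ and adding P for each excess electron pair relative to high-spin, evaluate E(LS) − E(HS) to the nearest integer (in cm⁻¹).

-420

Co is in group 9, so Co³⁺ is d⁶ (9 − 3 = 6).
High-spin: t₂g⁴ eg², CFSE = -0.4Δ₀ = -7182 cm⁻¹.
Low-spin t₂g⁶ eg⁰ gives -2.4Δ₀ = -43092 cm⁻¹, but forming 2 extra pairs costs 2P = 35490 cm⁻¹, so E(LS) = -43092 + 35490 = -7602 cm⁻¹.
The difference is -7602 − (-7182) = -420 cm⁻¹, so low-spin lies lower.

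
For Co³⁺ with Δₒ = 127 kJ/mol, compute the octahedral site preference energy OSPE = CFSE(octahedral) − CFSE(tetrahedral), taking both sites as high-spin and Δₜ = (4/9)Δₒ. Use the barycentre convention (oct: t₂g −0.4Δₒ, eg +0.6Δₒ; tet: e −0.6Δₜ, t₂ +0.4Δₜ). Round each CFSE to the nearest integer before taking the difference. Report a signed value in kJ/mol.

Co sits in group 9; removing 3 electrons leaves Co³⁺ with 9 − 3 = 6 d electrons.
Octahedral (high-spin): t₂g⁴ eg², CFSE = 4(−0.4) + 2(+0.6) = -0.4Δₒ = -0.4 × 127 = -51 kJ/mol.
Tetrahedral e³ t₂³ gives -0.6Δₜ = -0.6 × (4/9) × 127 = -34 kJ/mol.
Subtracting, OSPE = -51 − (-34) = -17 kJ/mol.

-17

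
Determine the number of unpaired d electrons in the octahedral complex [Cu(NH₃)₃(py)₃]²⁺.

1

Ligand charges: 3×(+0) from NH₃ and 3×(+0) from py sum to +0; with overall charge +2, Cu is +2.
Cu is in group 11, so Cu²⁺ is d⁹ (11 − 2 = 9).
Configuration: t2g^6 e_g^3, giving 1 unpaired electron.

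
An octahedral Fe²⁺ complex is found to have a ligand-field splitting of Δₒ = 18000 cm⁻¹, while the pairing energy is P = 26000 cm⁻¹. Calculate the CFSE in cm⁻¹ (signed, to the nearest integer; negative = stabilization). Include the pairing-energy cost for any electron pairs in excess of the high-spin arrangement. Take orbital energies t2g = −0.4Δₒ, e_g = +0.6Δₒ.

-7200

Fe sits in group 8; removing 2 electrons leaves Fe²⁺ with 8 − 2 = 6 d electrons.
Since Δₒ = 18000 cm⁻¹ < P = 26000 cm⁻¹, the complex adopts the high-spin configuration.
Filling d⁶ accordingly: t2g^4 e_g^2.
Orbital CFSE = -0.4Δₒ = -0.4 × 18000 = -7200 cm⁻¹.
High-spin has no excess pairs, so no pairing correction applies.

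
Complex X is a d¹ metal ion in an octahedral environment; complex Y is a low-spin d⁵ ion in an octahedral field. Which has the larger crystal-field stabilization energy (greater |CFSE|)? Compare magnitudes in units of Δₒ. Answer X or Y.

Y

X: t2g^1 e_g^0, CFSE = -0.4Δₒ.
Y: t2g^5 e_g^0, CFSE = -2.0Δₒ.
So Y has the larger |CFSE|.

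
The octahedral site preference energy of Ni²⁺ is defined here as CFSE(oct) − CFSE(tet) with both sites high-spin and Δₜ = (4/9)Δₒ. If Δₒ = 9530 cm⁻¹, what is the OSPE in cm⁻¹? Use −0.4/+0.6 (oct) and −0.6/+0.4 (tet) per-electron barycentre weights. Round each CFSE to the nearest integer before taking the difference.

Group 10 minus oxidation state +2 gives a d⁸ configuration for Ni²⁺.
Octahedral (high-spin): t₂g⁶ eg², CFSE = 6(−0.4) + 2(+0.6) = -1.2Δₒ = -1.2 × 9530 = -11436 cm⁻¹.
Tetrahedral: e⁴ t₂⁴, CFSE = 4(−0.6) + 4(+0.4) = -0.8Δₜ = -0.8 × (4/9) × 9530 = -3388 cm⁻¹.
OSPE = CFSE(oct) − CFSE(tet) = -11436 − (-3388) = -8048 cm⁻¹.

-8048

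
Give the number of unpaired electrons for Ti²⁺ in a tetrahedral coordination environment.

2

Ti²⁺: group 4, so d-count = 4 − 2 = 2.
With tetrahedral geometry the complex is necessarily high-spin.
Configuration: e² t₂⁰, giving 2 unpaired electrons.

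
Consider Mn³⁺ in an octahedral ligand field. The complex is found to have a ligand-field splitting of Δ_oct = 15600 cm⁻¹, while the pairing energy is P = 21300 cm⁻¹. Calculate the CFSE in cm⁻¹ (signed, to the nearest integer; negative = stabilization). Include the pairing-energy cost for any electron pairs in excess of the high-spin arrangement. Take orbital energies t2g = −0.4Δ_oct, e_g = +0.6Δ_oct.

Mn sits in group 7; removing 3 electrons leaves Mn³⁺ with 7 − 3 = 4 d electrons.
Since Δ_oct = 15600 cm⁻¹ < P = 21300 cm⁻¹, the complex adopts the high-spin configuration.
That gives t2g^3 e_g^1.
Orbital CFSE = -0.6Δ_oct = -0.6 × 15600 = -9360 cm⁻¹.
High-spin has no excess pairs, so no pairing correction applies.

-9360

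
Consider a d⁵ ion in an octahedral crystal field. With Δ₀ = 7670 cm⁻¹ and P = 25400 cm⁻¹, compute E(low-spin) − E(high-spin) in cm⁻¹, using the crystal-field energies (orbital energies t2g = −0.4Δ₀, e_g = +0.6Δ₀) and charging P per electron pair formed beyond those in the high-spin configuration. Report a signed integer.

35460

In the high-spin limit (t2g^3 e_g^2) the orbital term is 0.0Δ₀ = 0 cm⁻¹, with no excess pairing.
Low-spin t2g^5 e_g^0 gives -2.0Δ₀ = -15340 cm⁻¹, but forming 2 extra pairs costs 2P = 50800 cm⁻¹, so E(LS) = -15340 + 50800 = 35460 cm⁻¹.
Thus E(LS) − E(HS) = 35460 cm⁻¹.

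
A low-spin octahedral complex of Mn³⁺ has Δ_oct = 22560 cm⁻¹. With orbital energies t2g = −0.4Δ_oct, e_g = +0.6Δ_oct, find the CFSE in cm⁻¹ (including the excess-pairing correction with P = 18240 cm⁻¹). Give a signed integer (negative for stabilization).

Mn sits in group 7; removing 3 electrons leaves Mn³⁺ with 7 − 3 = 4 d electrons.
The d⁴ electrons fill as t2g^4 e_g^0.
The orbital stabilization is -1.6Δ_oct = -1.6 × 22560 = -36096 cm⁻¹.
Pairing penalty: 1 pair vs 0 in the high-spin reference → 1 extra × P = 18240 cm⁻¹.
Net CFSE = -36096 + 18240 = -17856 cm⁻¹.

-17856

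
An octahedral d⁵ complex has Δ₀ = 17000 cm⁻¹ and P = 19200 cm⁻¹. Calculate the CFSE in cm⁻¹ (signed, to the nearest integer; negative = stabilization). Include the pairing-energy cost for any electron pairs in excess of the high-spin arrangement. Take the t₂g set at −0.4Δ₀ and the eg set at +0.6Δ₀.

0

Δ₀ < P, so pairing is avoided: the ground state is high-spin.
Configuration: t₂g³ eg².
Orbital CFSE = 0.0Δ₀ = 0.0 × 17000 = 0 cm⁻¹.
High-spin has no excess pairs, so no pairing correction applies.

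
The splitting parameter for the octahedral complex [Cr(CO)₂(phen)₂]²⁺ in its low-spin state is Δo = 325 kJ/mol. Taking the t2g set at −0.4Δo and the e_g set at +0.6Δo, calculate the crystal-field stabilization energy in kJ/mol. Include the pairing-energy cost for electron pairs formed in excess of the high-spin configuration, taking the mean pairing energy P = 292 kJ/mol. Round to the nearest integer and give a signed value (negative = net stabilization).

Ligand charges: 2×(+0) from CO and 2×(+0) from phen sum to +0; with overall charge +2, Cr is +2.
Cr²⁺: group 6, so d-count = 6 − 2 = 4.
Configuration: t2g^4 e_g^0.
CFSE(orbital) = 4×(-0.4Δo) + 0×(0.6Δo) = -1.6Δo; with Δo = 325 kJ/mol that is -520 kJ/mol.
Relative to high-spin t2g^3 e_g^1 (0 paired), the low-spin configuration has 1 additional pair, contributing +1 × 292 = +292 kJ/mol.
Overall CFSE = -520 + 292 = -228 kJ/mol.

-228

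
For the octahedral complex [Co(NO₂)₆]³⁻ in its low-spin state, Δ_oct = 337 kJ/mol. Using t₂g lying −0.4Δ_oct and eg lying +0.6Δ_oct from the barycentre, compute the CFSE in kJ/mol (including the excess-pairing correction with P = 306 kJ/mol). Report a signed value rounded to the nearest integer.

-197

Each NO₂⁻ contributes -1; 6 × (-1) = -6. With overall charge -3, Co is in the +3 oxidation state.
Co sits in group 9; removing 3 electrons leaves Co³⁺ with 9 − 3 = 6 d electrons.
Electron filling gives t₂g⁶ eg⁰.
CFSE(orbital) = 6×(-0.4Δ_oct) + 0×(0.6Δ_oct) = -2.4Δ_oct; with Δ_oct = 337 kJ/mol that is -809 kJ/mol.
Relative to high-spin t₂g⁴ eg² (1 paired), the low-spin configuration has 2 additional pairs, contributing +2 × 306 = +612 kJ/mol.
Overall CFSE = -809 + 612 = -197 kJ/mol.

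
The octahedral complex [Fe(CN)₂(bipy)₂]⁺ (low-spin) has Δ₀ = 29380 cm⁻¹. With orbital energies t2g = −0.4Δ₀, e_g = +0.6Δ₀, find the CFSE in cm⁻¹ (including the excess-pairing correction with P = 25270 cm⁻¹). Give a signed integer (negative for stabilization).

Ligand charges: 2×(-1) from CN⁻ and 2×(+0) from bipy sum to -2; with overall charge +1, Fe is +3.
Group 8 minus oxidation state +3 gives a d⁵ configuration for Fe³⁺.
Configuration: t2g^5 e_g^0.
CFSE(orbital) = 5×(-0.4Δ₀) + 0×(0.6Δ₀) = -2.0Δ₀; with Δ₀ = 29380 cm⁻¹ that is -58760 cm⁻¹.
Relative to high-spin t2g^3 e_g^2 (0 paired), the low-spin configuration has 2 additional pairs, contributing +2 × 25270 = +50540 cm⁻¹.
Combining: -58760 + 50540 = -8220 cm⁻¹.

-8220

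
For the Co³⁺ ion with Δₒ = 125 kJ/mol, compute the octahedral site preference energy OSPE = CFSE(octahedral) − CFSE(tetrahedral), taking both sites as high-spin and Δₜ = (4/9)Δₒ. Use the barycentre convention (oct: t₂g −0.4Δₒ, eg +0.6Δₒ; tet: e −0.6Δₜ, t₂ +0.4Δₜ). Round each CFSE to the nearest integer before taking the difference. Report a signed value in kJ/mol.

Co³⁺: group 9, so d-count = 9 − 3 = 6.
Octahedral high-spin t₂g⁴ eg²: CFSE = -0.4 × 125 = -50 kJ/mol.
Tetrahedral e³ t₂³ gives -0.6Δₜ = -0.6 × (4/9) × 125 = -33 kJ/mol.
OSPE = -50 − (-33) = -17 kJ/mol.

-17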